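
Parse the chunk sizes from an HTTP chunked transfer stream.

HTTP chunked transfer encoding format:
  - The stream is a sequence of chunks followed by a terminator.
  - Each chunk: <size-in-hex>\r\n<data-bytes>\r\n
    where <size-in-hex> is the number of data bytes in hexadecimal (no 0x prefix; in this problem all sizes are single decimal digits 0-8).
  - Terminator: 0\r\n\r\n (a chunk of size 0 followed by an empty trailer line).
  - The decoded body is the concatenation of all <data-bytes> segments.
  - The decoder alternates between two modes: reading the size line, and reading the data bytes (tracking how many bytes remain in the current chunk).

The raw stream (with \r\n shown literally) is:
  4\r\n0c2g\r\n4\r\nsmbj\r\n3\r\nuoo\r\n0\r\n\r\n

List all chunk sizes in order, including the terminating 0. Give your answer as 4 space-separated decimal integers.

Chunk 1: stream[0..1]='4' size=0x4=4, data at stream[3..7]='0c2g' -> body[0..4], body so far='0c2g'
Chunk 2: stream[9..10]='4' size=0x4=4, data at stream[12..16]='smbj' -> body[4..8], body so far='0c2gsmbj'
Chunk 3: stream[18..19]='3' size=0x3=3, data at stream[21..24]='uoo' -> body[8..11], body so far='0c2gsmbjuoo'
Chunk 4: stream[26..27]='0' size=0 (terminator). Final body='0c2gsmbjuoo' (11 bytes)

Answer: 4 4 3 0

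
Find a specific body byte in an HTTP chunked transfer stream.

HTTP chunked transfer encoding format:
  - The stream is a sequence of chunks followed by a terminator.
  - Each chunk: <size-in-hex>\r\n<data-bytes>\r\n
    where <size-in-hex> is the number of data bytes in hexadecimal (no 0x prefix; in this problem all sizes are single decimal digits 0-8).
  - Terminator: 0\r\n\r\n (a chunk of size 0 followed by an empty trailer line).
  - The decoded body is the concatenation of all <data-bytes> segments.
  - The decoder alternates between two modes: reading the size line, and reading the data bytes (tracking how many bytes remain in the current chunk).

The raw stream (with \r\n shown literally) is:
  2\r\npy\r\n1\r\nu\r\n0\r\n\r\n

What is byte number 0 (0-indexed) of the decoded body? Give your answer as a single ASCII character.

Answer: p

Derivation:
Chunk 1: stream[0..1]='2' size=0x2=2, data at stream[3..5]='py' -> body[0..2], body so far='py'
Chunk 2: stream[7..8]='1' size=0x1=1, data at stream[10..11]='u' -> body[2..3], body so far='pyu'
Chunk 3: stream[13..14]='0' size=0 (terminator). Final body='pyu' (3 bytes)
Body byte 0 = 'p'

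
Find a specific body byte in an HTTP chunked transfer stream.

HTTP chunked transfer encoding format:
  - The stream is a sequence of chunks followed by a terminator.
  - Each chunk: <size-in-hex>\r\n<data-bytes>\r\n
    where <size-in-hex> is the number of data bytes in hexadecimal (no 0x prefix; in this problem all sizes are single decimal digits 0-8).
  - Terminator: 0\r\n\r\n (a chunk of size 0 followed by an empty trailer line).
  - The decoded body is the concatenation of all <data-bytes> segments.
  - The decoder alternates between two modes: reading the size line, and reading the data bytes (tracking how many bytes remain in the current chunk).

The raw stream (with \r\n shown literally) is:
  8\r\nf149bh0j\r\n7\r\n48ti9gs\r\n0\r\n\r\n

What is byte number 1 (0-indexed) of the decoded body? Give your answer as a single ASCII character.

Answer: 1

Derivation:
Chunk 1: stream[0..1]='8' size=0x8=8, data at stream[3..11]='f149bh0j' -> body[0..8], body so far='f149bh0j'
Chunk 2: stream[13..14]='7' size=0x7=7, data at stream[16..23]='48ti9gs' -> body[8..15], body so far='f149bh0j48ti9gs'
Chunk 3: stream[25..26]='0' size=0 (terminator). Final body='f149bh0j48ti9gs' (15 bytes)
Body byte 1 = '1'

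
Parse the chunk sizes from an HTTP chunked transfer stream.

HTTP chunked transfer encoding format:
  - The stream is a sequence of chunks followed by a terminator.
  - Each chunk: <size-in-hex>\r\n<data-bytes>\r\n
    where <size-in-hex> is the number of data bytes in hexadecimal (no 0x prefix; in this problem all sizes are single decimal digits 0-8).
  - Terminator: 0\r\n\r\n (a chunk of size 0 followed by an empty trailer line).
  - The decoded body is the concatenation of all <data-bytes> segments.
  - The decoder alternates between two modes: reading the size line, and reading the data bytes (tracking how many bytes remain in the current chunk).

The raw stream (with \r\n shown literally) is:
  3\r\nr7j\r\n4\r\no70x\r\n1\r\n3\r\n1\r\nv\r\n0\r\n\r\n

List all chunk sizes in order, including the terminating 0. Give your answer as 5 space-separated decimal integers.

Answer: 3 4 1 1 0

Derivation:
Chunk 1: stream[0..1]='3' size=0x3=3, data at stream[3..6]='r7j' -> body[0..3], body so far='r7j'
Chunk 2: stream[8..9]='4' size=0x4=4, data at stream[11..15]='o70x' -> body[3..7], body so far='r7jo70x'
Chunk 3: stream[17..18]='1' size=0x1=1, data at stream[20..21]='3' -> body[7..8], body so far='r7jo70x3'
Chunk 4: stream[23..24]='1' size=0x1=1, data at stream[26..27]='v' -> body[8..9], body so far='r7jo70x3v'
Chunk 5: stream[29..30]='0' size=0 (terminator). Final body='r7jo70x3v' (9 bytes)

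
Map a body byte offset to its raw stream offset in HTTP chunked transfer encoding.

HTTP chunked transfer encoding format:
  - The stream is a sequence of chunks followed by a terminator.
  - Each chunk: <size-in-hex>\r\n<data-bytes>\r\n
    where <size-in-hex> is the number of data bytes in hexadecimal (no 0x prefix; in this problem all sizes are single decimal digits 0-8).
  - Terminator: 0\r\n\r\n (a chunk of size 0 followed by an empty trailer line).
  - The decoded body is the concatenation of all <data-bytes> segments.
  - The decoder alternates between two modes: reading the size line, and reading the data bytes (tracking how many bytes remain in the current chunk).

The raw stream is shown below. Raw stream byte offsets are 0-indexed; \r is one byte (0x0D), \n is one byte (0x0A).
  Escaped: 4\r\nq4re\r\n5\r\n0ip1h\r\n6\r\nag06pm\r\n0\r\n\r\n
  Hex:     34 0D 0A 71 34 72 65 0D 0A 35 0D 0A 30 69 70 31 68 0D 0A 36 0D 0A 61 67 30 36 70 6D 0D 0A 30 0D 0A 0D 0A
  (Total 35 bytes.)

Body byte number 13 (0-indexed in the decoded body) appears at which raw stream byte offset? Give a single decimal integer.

Chunk 1: stream[0..1]='4' size=0x4=4, data at stream[3..7]='q4re' -> body[0..4], body so far='q4re'
Chunk 2: stream[9..10]='5' size=0x5=5, data at stream[12..17]='0ip1h' -> body[4..9], body so far='q4re0ip1h'
Chunk 3: stream[19..20]='6' size=0x6=6, data at stream[22..28]='ag06pm' -> body[9..15], body so far='q4re0ip1hag06pm'
Chunk 4: stream[30..31]='0' size=0 (terminator). Final body='q4re0ip1hag06pm' (15 bytes)
Body byte 13 at stream offset 26

Answer: 26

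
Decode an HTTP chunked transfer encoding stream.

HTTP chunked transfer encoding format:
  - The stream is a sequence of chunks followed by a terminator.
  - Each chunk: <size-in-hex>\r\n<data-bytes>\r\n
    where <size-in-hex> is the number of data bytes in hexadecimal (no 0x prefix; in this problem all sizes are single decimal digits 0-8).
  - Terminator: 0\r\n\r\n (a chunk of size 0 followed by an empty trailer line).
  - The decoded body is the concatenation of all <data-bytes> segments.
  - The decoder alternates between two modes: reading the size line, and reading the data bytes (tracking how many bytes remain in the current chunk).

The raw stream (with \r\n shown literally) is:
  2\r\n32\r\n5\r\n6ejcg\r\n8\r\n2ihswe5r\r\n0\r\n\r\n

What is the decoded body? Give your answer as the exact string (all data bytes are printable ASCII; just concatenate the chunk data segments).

Chunk 1: stream[0..1]='2' size=0x2=2, data at stream[3..5]='32' -> body[0..2], body so far='32'
Chunk 2: stream[7..8]='5' size=0x5=5, data at stream[10..15]='6ejcg' -> body[2..7], body so far='326ejcg'
Chunk 3: stream[17..18]='8' size=0x8=8, data at stream[20..28]='2ihswe5r' -> body[7..15], body so far='326ejcg2ihswe5r'
Chunk 4: stream[30..31]='0' size=0 (terminator). Final body='326ejcg2ihswe5r' (15 bytes)

Answer: 326ejcg2ihswe5r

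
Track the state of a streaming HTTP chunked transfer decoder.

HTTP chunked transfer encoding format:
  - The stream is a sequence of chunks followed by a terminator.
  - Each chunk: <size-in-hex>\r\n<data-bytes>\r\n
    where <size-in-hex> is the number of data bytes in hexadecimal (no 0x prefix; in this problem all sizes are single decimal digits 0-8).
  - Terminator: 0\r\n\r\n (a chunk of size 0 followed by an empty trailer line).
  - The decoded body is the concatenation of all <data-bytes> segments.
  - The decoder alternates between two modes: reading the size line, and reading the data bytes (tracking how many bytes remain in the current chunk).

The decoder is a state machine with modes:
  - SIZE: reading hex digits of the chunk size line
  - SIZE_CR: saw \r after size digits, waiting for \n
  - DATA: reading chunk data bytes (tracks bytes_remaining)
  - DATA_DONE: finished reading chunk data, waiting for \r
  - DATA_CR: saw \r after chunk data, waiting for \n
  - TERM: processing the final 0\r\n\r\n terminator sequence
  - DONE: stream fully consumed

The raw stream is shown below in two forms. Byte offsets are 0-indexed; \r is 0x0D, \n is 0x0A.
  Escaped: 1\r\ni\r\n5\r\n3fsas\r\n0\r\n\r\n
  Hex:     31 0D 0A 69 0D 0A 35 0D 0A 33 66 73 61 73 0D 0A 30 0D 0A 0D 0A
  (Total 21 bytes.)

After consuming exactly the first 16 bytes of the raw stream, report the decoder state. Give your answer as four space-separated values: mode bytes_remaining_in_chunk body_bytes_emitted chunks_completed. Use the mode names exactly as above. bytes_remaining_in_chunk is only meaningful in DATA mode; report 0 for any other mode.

Answer: SIZE 0 6 2

Derivation:
Byte 0 = '1': mode=SIZE remaining=0 emitted=0 chunks_done=0
Byte 1 = 0x0D: mode=SIZE_CR remaining=0 emitted=0 chunks_done=0
Byte 2 = 0x0A: mode=DATA remaining=1 emitted=0 chunks_done=0
Byte 3 = 'i': mode=DATA_DONE remaining=0 emitted=1 chunks_done=0
Byte 4 = 0x0D: mode=DATA_CR remaining=0 emitted=1 chunks_done=0
Byte 5 = 0x0A: mode=SIZE remaining=0 emitted=1 chunks_done=1
Byte 6 = '5': mode=SIZE remaining=0 emitted=1 chunks_done=1
Byte 7 = 0x0D: mode=SIZE_CR remaining=0 emitted=1 chunks_done=1
Byte 8 = 0x0A: mode=DATA remaining=5 emitted=1 chunks_done=1
Byte 9 = '3': mode=DATA remaining=4 emitted=2 chunks_done=1
Byte 10 = 'f': mode=DATA remaining=3 emitted=3 chunks_done=1
Byte 11 = 's': mode=DATA remaining=2 emitted=4 chunks_done=1
Byte 12 = 'a': mode=DATA remaining=1 emitted=5 chunks_done=1
Byte 13 = 's': mode=DATA_DONE remaining=0 emitted=6 chunks_done=1
Byte 14 = 0x0D: mode=DATA_CR remaining=0 emitted=6 chunks_done=1
Byte 15 = 0x0A: mode=SIZE remaining=0 emitted=6 chunks_done=2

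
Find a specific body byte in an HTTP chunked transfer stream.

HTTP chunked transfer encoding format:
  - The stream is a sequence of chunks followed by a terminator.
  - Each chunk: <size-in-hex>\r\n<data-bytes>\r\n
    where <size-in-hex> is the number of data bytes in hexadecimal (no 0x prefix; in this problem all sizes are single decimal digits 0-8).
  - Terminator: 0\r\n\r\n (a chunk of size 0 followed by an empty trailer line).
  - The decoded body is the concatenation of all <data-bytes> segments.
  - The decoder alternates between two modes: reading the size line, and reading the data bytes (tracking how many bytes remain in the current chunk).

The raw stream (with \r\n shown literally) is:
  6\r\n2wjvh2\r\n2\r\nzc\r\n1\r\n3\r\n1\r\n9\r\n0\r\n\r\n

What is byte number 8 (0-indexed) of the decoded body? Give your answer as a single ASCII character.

Chunk 1: stream[0..1]='6' size=0x6=6, data at stream[3..9]='2wjvh2' -> body[0..6], body so far='2wjvh2'
Chunk 2: stream[11..12]='2' size=0x2=2, data at stream[14..16]='zc' -> body[6..8], body so far='2wjvh2zc'
Chunk 3: stream[18..19]='1' size=0x1=1, data at stream[21..22]='3' -> body[8..9], body so far='2wjvh2zc3'
Chunk 4: stream[24..25]='1' size=0x1=1, data at stream[27..28]='9' -> body[9..10], body so far='2wjvh2zc39'
Chunk 5: stream[30..31]='0' size=0 (terminator). Final body='2wjvh2zc39' (10 bytes)
Body byte 8 = '3'

Answer: 3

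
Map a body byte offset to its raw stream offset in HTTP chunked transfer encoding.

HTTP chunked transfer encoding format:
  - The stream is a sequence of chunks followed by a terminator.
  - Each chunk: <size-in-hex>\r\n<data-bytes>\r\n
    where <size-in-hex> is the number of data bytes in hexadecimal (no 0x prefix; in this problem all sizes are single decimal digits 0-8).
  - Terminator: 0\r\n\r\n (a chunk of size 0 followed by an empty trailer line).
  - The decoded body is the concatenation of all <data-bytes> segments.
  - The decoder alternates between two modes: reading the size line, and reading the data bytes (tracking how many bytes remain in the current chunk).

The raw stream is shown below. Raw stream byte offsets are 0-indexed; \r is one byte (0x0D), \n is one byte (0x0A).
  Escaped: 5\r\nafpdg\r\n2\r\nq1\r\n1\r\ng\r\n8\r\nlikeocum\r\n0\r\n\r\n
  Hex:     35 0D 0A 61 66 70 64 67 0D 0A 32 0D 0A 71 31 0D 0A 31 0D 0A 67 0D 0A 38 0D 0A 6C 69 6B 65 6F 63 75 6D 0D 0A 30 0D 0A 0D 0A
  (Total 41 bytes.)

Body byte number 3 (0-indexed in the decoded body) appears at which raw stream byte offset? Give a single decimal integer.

Chunk 1: stream[0..1]='5' size=0x5=5, data at stream[3..8]='afpdg' -> body[0..5], body so far='afpdg'
Chunk 2: stream[10..11]='2' size=0x2=2, data at stream[13..15]='q1' -> body[5..7], body so far='afpdgq1'
Chunk 3: stream[17..18]='1' size=0x1=1, data at stream[20..21]='g' -> body[7..8], body so far='afpdgq1g'
Chunk 4: stream[23..24]='8' size=0x8=8, data at stream[26..34]='likeocum' -> body[8..16], body so far='afpdgq1glikeocum'
Chunk 5: stream[36..37]='0' size=0 (terminator). Final body='afpdgq1glikeocum' (16 bytes)
Body byte 3 at stream offset 6

Answer: 6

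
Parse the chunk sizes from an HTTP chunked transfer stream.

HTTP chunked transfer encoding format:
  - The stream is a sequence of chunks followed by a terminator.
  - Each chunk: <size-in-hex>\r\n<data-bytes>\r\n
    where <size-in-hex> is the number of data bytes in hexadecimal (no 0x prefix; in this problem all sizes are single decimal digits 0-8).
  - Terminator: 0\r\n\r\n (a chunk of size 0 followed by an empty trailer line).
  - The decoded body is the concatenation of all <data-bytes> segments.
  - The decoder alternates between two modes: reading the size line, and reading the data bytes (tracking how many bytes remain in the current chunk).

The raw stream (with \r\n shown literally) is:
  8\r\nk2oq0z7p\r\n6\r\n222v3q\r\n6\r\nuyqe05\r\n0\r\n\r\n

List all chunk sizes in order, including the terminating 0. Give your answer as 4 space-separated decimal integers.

Chunk 1: stream[0..1]='8' size=0x8=8, data at stream[3..11]='k2oq0z7p' -> body[0..8], body so far='k2oq0z7p'
Chunk 2: stream[13..14]='6' size=0x6=6, data at stream[16..22]='222v3q' -> body[8..14], body so far='k2oq0z7p222v3q'
Chunk 3: stream[24..25]='6' size=0x6=6, data at stream[27..33]='uyqe05' -> body[14..20], body so far='k2oq0z7p222v3quyqe05'
Chunk 4: stream[35..36]='0' size=0 (terminator). Final body='k2oq0z7p222v3quyqe05' (20 bytes)

Answer: 8 6 6 0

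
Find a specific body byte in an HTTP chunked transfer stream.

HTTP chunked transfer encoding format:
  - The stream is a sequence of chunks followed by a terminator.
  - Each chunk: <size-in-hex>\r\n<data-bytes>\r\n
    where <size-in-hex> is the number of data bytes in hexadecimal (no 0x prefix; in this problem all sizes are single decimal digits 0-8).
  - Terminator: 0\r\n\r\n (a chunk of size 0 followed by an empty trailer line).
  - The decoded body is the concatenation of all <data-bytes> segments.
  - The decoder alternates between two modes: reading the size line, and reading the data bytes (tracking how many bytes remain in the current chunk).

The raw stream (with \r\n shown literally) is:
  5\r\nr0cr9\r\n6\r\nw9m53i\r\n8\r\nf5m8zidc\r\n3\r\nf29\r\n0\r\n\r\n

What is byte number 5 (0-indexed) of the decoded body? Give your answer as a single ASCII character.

Chunk 1: stream[0..1]='5' size=0x5=5, data at stream[3..8]='r0cr9' -> body[0..5], body so far='r0cr9'
Chunk 2: stream[10..11]='6' size=0x6=6, data at stream[13..19]='w9m53i' -> body[5..11], body so far='r0cr9w9m53i'
Chunk 3: stream[21..22]='8' size=0x8=8, data at stream[24..32]='f5m8zidc' -> body[11..19], body so far='r0cr9w9m53if5m8zidc'
Chunk 4: stream[34..35]='3' size=0x3=3, data at stream[37..40]='f29' -> body[19..22], body so far='r0cr9w9m53if5m8zidcf29'
Chunk 5: stream[42..43]='0' size=0 (terminator). Final body='r0cr9w9m53if5m8zidcf29' (22 bytes)
Body byte 5 = 'w'

Answer: w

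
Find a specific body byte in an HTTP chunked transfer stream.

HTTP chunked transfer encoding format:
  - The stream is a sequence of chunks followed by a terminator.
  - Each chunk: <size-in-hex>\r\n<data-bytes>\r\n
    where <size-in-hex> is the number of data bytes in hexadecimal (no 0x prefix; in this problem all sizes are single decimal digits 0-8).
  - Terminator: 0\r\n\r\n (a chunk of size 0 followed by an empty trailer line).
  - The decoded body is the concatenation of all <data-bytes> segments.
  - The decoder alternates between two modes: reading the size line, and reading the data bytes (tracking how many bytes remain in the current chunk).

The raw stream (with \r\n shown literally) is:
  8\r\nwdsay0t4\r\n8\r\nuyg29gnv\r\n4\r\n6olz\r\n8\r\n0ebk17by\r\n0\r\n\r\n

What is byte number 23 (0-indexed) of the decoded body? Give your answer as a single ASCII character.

Chunk 1: stream[0..1]='8' size=0x8=8, data at stream[3..11]='wdsay0t4' -> body[0..8], body so far='wdsay0t4'
Chunk 2: stream[13..14]='8' size=0x8=8, data at stream[16..24]='uyg29gnv' -> body[8..16], body so far='wdsay0t4uyg29gnv'
Chunk 3: stream[26..27]='4' size=0x4=4, data at stream[29..33]='6olz' -> body[16..20], body so far='wdsay0t4uyg29gnv6olz'
Chunk 4: stream[35..36]='8' size=0x8=8, data at stream[38..46]='0ebk17by' -> body[20..28], body so far='wdsay0t4uyg29gnv6olz0ebk17by'
Chunk 5: stream[48..49]='0' size=0 (terminator). Final body='wdsay0t4uyg29gnv6olz0ebk17by' (28 bytes)
Body byte 23 = 'k'

Answer: k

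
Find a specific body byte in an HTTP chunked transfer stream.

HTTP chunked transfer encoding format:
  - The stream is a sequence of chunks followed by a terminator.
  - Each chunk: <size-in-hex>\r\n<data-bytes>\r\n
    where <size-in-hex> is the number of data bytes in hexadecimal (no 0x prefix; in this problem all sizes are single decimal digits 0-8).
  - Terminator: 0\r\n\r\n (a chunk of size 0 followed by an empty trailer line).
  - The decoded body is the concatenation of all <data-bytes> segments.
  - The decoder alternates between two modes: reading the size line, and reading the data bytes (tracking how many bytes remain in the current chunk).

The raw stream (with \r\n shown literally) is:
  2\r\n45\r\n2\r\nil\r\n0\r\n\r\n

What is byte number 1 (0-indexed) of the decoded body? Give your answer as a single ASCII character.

Answer: 5

Derivation:
Chunk 1: stream[0..1]='2' size=0x2=2, data at stream[3..5]='45' -> body[0..2], body so far='45'
Chunk 2: stream[7..8]='2' size=0x2=2, data at stream[10..12]='il' -> body[2..4], body so far='45il'
Chunk 3: stream[14..15]='0' size=0 (terminator). Final body='45il' (4 bytes)
Body byte 1 = '5'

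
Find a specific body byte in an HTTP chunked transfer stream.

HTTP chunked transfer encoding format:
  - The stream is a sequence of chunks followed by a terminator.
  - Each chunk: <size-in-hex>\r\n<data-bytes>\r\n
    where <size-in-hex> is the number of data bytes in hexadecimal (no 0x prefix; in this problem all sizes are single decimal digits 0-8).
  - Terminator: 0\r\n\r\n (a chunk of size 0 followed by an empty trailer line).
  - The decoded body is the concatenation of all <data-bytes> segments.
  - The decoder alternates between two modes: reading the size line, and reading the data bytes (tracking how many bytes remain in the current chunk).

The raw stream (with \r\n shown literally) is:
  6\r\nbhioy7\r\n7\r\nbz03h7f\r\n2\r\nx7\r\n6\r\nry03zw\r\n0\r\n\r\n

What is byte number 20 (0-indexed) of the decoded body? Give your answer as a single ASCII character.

Chunk 1: stream[0..1]='6' size=0x6=6, data at stream[3..9]='bhioy7' -> body[0..6], body so far='bhioy7'
Chunk 2: stream[11..12]='7' size=0x7=7, data at stream[14..21]='bz03h7f' -> body[6..13], body so far='bhioy7bz03h7f'
Chunk 3: stream[23..24]='2' size=0x2=2, data at stream[26..28]='x7' -> body[13..15], body so far='bhioy7bz03h7fx7'
Chunk 4: stream[30..31]='6' size=0x6=6, data at stream[33..39]='ry03zw' -> body[15..21], body so far='bhioy7bz03h7fx7ry03zw'
Chunk 5: stream[41..42]='0' size=0 (terminator). Final body='bhioy7bz03h7fx7ry03zw' (21 bytes)
Body byte 20 = 'w'

Answer: w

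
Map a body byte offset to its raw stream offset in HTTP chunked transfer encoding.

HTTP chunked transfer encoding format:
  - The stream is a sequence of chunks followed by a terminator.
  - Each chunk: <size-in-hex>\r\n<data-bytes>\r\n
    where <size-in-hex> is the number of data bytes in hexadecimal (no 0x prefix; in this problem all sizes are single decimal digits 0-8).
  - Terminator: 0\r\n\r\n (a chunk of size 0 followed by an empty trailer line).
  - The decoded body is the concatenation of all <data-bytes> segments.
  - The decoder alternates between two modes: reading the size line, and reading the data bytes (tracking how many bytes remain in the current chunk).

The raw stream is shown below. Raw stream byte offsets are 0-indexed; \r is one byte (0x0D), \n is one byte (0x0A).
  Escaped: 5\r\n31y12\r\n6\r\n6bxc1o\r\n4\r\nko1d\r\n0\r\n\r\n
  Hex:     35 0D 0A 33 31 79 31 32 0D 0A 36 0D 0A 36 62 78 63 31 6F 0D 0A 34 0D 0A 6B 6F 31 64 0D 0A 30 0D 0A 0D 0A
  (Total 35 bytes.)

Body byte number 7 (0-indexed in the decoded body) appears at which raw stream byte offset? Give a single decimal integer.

Answer: 15

Derivation:
Chunk 1: stream[0..1]='5' size=0x5=5, data at stream[3..8]='31y12' -> body[0..5], body so far='31y12'
Chunk 2: stream[10..11]='6' size=0x6=6, data at stream[13..19]='6bxc1o' -> body[5..11], body so far='31y126bxc1o'
Chunk 3: stream[21..22]='4' size=0x4=4, data at stream[24..28]='ko1d' -> body[11..15], body so far='31y126bxc1oko1d'
Chunk 4: stream[30..31]='0' size=0 (terminator). Final body='31y126bxc1oko1d' (15 bytes)
Body byte 7 at stream offset 15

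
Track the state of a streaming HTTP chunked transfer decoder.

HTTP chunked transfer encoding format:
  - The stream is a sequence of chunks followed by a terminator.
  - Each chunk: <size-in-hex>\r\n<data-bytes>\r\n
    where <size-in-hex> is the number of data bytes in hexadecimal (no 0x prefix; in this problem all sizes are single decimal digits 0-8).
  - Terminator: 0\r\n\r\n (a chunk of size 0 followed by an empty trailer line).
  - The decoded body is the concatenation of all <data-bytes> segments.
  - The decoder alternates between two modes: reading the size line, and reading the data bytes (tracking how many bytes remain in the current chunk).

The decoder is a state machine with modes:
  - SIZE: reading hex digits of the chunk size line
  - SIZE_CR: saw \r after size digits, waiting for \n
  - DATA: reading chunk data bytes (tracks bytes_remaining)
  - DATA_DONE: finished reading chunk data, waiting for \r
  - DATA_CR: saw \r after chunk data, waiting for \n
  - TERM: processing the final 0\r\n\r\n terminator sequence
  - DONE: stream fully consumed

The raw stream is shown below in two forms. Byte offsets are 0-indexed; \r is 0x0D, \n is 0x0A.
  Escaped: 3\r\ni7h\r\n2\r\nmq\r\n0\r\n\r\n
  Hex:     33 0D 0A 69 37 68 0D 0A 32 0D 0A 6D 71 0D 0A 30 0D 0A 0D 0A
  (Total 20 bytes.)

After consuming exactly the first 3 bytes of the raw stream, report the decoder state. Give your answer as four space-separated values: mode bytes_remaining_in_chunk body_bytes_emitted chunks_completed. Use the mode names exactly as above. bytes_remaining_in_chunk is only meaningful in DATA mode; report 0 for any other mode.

Byte 0 = '3': mode=SIZE remaining=0 emitted=0 chunks_done=0
Byte 1 = 0x0D: mode=SIZE_CR remaining=0 emitted=0 chunks_done=0
Byte 2 = 0x0A: mode=DATA remaining=3 emitted=0 chunks_done=0

Answer: DATA 3 0 0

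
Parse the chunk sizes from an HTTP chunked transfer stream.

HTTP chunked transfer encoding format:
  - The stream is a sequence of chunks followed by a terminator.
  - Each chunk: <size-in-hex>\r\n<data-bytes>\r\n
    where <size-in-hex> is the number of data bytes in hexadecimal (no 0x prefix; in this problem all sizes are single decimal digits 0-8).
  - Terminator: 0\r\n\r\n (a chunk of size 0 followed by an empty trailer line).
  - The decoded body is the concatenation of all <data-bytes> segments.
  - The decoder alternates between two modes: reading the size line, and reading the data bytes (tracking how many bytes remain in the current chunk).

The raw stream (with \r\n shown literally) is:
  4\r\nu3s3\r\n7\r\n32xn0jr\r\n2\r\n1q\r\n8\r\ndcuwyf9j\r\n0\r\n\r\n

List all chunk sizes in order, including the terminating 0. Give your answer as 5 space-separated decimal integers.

Chunk 1: stream[0..1]='4' size=0x4=4, data at stream[3..7]='u3s3' -> body[0..4], body so far='u3s3'
Chunk 2: stream[9..10]='7' size=0x7=7, data at stream[12..19]='32xn0jr' -> body[4..11], body so far='u3s332xn0jr'
Chunk 3: stream[21..22]='2' size=0x2=2, data at stream[24..26]='1q' -> body[11..13], body so far='u3s332xn0jr1q'
Chunk 4: stream[28..29]='8' size=0x8=8, data at stream[31..39]='dcuwyf9j' -> body[13..21], body so far='u3s332xn0jr1qdcuwyf9j'
Chunk 5: stream[41..42]='0' size=0 (terminator). Final body='u3s332xn0jr1qdcuwyf9j' (21 bytes)

Answer: 4 7 2 8 0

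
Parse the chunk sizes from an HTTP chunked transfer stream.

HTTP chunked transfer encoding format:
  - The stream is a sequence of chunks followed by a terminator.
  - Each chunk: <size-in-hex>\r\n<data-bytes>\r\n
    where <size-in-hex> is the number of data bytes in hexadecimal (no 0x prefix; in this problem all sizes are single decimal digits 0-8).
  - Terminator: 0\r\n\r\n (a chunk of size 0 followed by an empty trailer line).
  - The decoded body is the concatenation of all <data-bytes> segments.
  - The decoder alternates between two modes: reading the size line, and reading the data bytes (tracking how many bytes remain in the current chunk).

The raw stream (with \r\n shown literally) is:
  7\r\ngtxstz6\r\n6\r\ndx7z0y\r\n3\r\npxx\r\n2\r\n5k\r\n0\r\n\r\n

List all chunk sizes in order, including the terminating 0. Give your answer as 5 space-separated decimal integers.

Answer: 7 6 3 2 0

Derivation:
Chunk 1: stream[0..1]='7' size=0x7=7, data at stream[3..10]='gtxstz6' -> body[0..7], body so far='gtxstz6'
Chunk 2: stream[12..13]='6' size=0x6=6, data at stream[15..21]='dx7z0y' -> body[7..13], body so far='gtxstz6dx7z0y'
Chunk 3: stream[23..24]='3' size=0x3=3, data at stream[26..29]='pxx' -> body[13..16], body so far='gtxstz6dx7z0ypxx'
Chunk 4: stream[31..32]='2' size=0x2=2, data at stream[34..36]='5k' -> body[16..18], body so far='gtxstz6dx7z0ypxx5k'
Chunk 5: stream[38..39]='0' size=0 (terminator). Final body='gtxstz6dx7z0ypxx5k' (18 bytes)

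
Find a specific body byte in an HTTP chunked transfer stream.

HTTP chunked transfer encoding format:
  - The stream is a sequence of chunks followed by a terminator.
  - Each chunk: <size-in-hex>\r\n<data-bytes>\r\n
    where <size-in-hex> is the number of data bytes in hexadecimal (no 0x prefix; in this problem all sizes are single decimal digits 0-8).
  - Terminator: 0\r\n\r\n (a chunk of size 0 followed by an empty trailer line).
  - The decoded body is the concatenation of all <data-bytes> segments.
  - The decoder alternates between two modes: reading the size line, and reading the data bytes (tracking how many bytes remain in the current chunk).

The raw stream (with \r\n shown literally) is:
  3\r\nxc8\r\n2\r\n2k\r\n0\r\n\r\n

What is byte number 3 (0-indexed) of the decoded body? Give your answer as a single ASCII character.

Chunk 1: stream[0..1]='3' size=0x3=3, data at stream[3..6]='xc8' -> body[0..3], body so far='xc8'
Chunk 2: stream[8..9]='2' size=0x2=2, data at stream[11..13]='2k' -> body[3..5], body so far='xc82k'
Chunk 3: stream[15..16]='0' size=0 (terminator). Final body='xc82k' (5 bytes)
Body byte 3 = '2'

Answer: 2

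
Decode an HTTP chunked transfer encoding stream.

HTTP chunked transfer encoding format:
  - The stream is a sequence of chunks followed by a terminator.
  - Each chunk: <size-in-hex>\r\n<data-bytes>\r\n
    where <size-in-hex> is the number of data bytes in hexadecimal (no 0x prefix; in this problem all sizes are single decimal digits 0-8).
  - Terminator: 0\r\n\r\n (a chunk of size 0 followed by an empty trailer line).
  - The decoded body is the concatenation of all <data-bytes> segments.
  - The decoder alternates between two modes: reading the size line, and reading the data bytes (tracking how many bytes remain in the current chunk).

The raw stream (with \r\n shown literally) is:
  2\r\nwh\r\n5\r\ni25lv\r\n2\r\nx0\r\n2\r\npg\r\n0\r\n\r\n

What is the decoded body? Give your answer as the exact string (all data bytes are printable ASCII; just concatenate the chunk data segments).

Chunk 1: stream[0..1]='2' size=0x2=2, data at stream[3..5]='wh' -> body[0..2], body so far='wh'
Chunk 2: stream[7..8]='5' size=0x5=5, data at stream[10..15]='i25lv' -> body[2..7], body so far='whi25lv'
Chunk 3: stream[17..18]='2' size=0x2=2, data at stream[20..22]='x0' -> body[7..9], body so far='whi25lvx0'
Chunk 4: stream[24..25]='2' size=0x2=2, data at stream[27..29]='pg' -> body[9..11], body so far='whi25lvx0pg'
Chunk 5: stream[31..32]='0' size=0 (terminator). Final body='whi25lvx0pg' (11 bytes)

Answer: whi25lvx0pg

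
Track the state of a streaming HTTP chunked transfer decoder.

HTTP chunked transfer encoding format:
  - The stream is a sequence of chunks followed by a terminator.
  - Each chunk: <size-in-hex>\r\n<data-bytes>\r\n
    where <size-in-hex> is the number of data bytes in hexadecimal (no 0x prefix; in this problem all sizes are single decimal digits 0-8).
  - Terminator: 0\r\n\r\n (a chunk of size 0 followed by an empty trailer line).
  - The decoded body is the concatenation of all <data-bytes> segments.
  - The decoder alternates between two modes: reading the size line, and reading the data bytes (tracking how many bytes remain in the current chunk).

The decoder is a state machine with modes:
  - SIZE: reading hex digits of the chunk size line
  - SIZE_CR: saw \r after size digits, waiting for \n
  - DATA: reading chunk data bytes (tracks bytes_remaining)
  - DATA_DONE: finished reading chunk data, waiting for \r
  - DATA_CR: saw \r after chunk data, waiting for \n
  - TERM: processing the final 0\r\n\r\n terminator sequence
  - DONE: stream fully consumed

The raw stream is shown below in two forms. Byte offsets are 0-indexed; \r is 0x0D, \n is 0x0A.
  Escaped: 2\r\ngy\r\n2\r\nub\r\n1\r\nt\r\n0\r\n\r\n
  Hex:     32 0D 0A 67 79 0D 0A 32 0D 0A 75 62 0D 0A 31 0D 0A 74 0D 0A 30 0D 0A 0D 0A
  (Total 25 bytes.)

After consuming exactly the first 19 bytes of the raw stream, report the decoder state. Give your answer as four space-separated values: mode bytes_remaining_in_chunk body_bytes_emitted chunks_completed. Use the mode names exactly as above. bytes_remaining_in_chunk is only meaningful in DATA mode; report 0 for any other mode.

Answer: DATA_CR 0 5 2

Derivation:
Byte 0 = '2': mode=SIZE remaining=0 emitted=0 chunks_done=0
Byte 1 = 0x0D: mode=SIZE_CR remaining=0 emitted=0 chunks_done=0
Byte 2 = 0x0A: mode=DATA remaining=2 emitted=0 chunks_done=0
Byte 3 = 'g': mode=DATA remaining=1 emitted=1 chunks_done=0
Byte 4 = 'y': mode=DATA_DONE remaining=0 emitted=2 chunks_done=0
Byte 5 = 0x0D: mode=DATA_CR remaining=0 emitted=2 chunks_done=0
Byte 6 = 0x0A: mode=SIZE remaining=0 emitted=2 chunks_done=1
Byte 7 = '2': mode=SIZE remaining=0 emitted=2 chunks_done=1
Byte 8 = 0x0D: mode=SIZE_CR remaining=0 emitted=2 chunks_done=1
Byte 9 = 0x0A: mode=DATA remaining=2 emitted=2 chunks_done=1
Byte 10 = 'u': mode=DATA remaining=1 emitted=3 chunks_done=1
Byte 11 = 'b': mode=DATA_DONE remaining=0 emitted=4 chunks_done=1
Byte 12 = 0x0D: mode=DATA_CR remaining=0 emitted=4 chunks_done=1
Byte 13 = 0x0A: mode=SIZE remaining=0 emitted=4 chunks_done=2
Byte 14 = '1': mode=SIZE remaining=0 emitted=4 chunks_done=2
Byte 15 = 0x0D: mode=SIZE_CR remaining=0 emitted=4 chunks_done=2
Byte 16 = 0x0A: mode=DATA remaining=1 emitted=4 chunks_done=2
Byte 17 = 't': mode=DATA_DONE remaining=0 emitted=5 chunks_done=2
Byte 18 = 0x0D: mode=DATA_CR remaining=0 emitted=5 chunks_done=2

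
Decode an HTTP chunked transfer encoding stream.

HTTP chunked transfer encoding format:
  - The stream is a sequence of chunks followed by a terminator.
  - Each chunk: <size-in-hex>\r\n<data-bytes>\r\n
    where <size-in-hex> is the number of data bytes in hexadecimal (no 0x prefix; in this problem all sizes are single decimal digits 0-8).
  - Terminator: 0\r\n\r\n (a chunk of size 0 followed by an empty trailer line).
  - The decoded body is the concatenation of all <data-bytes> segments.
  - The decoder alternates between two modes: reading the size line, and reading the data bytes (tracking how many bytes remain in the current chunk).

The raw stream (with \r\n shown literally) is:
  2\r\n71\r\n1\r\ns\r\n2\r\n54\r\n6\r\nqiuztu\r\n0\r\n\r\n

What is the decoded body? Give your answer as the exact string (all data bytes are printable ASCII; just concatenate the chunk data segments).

Answer: 71s54qiuztu

Derivation:
Chunk 1: stream[0..1]='2' size=0x2=2, data at stream[3..5]='71' -> body[0..2], body so far='71'
Chunk 2: stream[7..8]='1' size=0x1=1, data at stream[10..11]='s' -> body[2..3], body so far='71s'
Chunk 3: stream[13..14]='2' size=0x2=2, data at stream[16..18]='54' -> body[3..5], body so far='71s54'
Chunk 4: stream[20..21]='6' size=0x6=6, data at stream[23..29]='qiuztu' -> body[5..11], body so far='71s54qiuztu'
Chunk 5: stream[31..32]='0' size=0 (terminator). Final body='71s54qiuztu' (11 bytes)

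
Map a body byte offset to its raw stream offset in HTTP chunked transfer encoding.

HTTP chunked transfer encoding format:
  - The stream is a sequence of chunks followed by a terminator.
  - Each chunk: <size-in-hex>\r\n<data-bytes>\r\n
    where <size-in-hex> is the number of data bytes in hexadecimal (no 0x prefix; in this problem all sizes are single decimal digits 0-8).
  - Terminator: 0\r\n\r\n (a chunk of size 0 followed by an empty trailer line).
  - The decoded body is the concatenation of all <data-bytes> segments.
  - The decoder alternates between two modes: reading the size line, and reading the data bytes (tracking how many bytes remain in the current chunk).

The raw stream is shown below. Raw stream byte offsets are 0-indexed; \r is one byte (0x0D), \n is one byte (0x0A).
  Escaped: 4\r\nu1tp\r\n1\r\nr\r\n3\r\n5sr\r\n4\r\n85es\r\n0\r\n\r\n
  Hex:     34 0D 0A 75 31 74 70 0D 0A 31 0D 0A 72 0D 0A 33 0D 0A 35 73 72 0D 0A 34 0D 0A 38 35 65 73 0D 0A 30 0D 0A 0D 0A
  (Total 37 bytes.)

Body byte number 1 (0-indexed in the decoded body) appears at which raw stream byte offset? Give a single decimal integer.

Answer: 4

Derivation:
Chunk 1: stream[0..1]='4' size=0x4=4, data at stream[3..7]='u1tp' -> body[0..4], body so far='u1tp'
Chunk 2: stream[9..10]='1' size=0x1=1, data at stream[12..13]='r' -> body[4..5], body so far='u1tpr'
Chunk 3: stream[15..16]='3' size=0x3=3, data at stream[18..21]='5sr' -> body[5..8], body so far='u1tpr5sr'
Chunk 4: stream[23..24]='4' size=0x4=4, data at stream[26..30]='85es' -> body[8..12], body so far='u1tpr5sr85es'
Chunk 5: stream[32..33]='0' size=0 (terminator). Final body='u1tpr5sr85es' (12 bytes)
Body byte 1 at stream offset 4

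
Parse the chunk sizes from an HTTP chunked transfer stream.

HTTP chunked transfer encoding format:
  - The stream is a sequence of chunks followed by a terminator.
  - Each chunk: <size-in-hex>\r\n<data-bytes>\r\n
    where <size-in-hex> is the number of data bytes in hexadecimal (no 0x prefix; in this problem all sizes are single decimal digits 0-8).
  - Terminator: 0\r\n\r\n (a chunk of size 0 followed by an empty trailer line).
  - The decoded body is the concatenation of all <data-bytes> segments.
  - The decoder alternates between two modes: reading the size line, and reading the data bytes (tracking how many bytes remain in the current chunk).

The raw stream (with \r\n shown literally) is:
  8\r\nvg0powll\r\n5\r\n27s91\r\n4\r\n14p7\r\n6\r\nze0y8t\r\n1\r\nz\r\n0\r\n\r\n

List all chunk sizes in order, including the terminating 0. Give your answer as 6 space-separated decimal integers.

Answer: 8 5 4 6 1 0

Derivation:
Chunk 1: stream[0..1]='8' size=0x8=8, data at stream[3..11]='vg0powll' -> body[0..8], body so far='vg0powll'
Chunk 2: stream[13..14]='5' size=0x5=5, data at stream[16..21]='27s91' -> body[8..13], body so far='vg0powll27s91'
Chunk 3: stream[23..24]='4' size=0x4=4, data at stream[26..30]='14p7' -> body[13..17], body so far='vg0powll27s9114p7'
Chunk 4: stream[32..33]='6' size=0x6=6, data at stream[35..41]='ze0y8t' -> body[17..23], body so far='vg0powll27s9114p7ze0y8t'
Chunk 5: stream[43..44]='1' size=0x1=1, data at stream[46..47]='z' -> body[23..24], body so far='vg0powll27s9114p7ze0y8tz'
Chunk 6: stream[49..50]='0' size=0 (terminator). Final body='vg0powll27s9114p7ze0y8tz' (24 bytes)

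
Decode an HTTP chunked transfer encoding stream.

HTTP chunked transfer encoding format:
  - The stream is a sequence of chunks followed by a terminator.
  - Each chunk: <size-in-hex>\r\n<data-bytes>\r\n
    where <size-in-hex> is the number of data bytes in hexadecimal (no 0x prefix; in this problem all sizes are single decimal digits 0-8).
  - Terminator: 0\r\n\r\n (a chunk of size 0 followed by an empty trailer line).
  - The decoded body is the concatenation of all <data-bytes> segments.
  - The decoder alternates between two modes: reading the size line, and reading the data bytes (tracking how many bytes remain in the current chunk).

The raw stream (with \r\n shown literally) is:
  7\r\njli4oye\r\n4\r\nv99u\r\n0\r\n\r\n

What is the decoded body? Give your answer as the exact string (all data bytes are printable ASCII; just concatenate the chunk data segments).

Chunk 1: stream[0..1]='7' size=0x7=7, data at stream[3..10]='jli4oye' -> body[0..7], body so far='jli4oye'
Chunk 2: stream[12..13]='4' size=0x4=4, data at stream[15..19]='v99u' -> body[7..11], body so far='jli4oyev99u'
Chunk 3: stream[21..22]='0' size=0 (terminator). Final body='jli4oyev99u' (11 bytes)

Answer: jli4oyev99u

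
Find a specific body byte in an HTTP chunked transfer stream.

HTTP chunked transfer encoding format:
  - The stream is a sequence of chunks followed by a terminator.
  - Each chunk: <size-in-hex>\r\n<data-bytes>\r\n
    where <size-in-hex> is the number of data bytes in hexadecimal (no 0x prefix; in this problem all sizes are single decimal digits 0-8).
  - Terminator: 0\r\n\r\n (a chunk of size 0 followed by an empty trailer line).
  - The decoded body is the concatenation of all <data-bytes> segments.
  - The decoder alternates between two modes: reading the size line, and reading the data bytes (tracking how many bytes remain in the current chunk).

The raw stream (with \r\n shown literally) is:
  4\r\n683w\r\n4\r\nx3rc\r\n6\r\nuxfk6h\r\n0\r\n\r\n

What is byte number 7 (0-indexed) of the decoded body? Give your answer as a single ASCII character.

Chunk 1: stream[0..1]='4' size=0x4=4, data at stream[3..7]='683w' -> body[0..4], body so far='683w'
Chunk 2: stream[9..10]='4' size=0x4=4, data at stream[12..16]='x3rc' -> body[4..8], body so far='683wx3rc'
Chunk 3: stream[18..19]='6' size=0x6=6, data at stream[21..27]='uxfk6h' -> body[8..14], body so far='683wx3rcuxfk6h'
Chunk 4: stream[29..30]='0' size=0 (terminator). Final body='683wx3rcuxfk6h' (14 bytes)
Body byte 7 = 'c'

Answer: c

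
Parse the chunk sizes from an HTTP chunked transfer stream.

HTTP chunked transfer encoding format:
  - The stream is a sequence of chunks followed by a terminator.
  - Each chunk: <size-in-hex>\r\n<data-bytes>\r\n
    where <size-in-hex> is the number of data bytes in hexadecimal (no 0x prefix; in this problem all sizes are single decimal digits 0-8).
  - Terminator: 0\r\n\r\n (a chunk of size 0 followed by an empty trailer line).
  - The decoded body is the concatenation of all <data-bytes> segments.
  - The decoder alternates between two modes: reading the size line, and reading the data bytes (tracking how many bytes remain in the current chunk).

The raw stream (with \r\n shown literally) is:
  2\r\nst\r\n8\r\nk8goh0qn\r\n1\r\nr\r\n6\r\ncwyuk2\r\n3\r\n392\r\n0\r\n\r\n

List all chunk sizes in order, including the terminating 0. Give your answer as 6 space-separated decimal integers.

Answer: 2 8 1 6 3 0

Derivation:
Chunk 1: stream[0..1]='2' size=0x2=2, data at stream[3..5]='st' -> body[0..2], body so far='st'
Chunk 2: stream[7..8]='8' size=0x8=8, data at stream[10..18]='k8goh0qn' -> body[2..10], body so far='stk8goh0qn'
Chunk 3: stream[20..21]='1' size=0x1=1, data at stream[23..24]='r' -> body[10..11], body so far='stk8goh0qnr'
Chunk 4: stream[26..27]='6' size=0x6=6, data at stream[29..35]='cwyuk2' -> body[11..17], body so far='stk8goh0qnrcwyuk2'
Chunk 5: stream[37..38]='3' size=0x3=3, data at stream[40..43]='392' -> body[17..20], body so far='stk8goh0qnrcwyuk2392'
Chunk 6: stream[45..46]='0' size=0 (terminator). Final body='stk8goh0qnrcwyuk2392' (20 bytes)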